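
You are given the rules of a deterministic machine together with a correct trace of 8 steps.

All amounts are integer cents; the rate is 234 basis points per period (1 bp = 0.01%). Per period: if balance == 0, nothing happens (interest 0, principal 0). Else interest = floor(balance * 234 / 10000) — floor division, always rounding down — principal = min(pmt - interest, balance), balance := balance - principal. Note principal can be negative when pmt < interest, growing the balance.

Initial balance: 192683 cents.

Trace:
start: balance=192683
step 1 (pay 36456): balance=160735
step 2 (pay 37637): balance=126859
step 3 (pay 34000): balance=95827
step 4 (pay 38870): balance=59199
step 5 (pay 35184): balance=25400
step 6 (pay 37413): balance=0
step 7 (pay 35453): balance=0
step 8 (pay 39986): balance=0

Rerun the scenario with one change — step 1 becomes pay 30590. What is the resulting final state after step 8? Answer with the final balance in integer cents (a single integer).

0

(re-executing from step 1 with the substitution; state before step 1: balance=192683)
step 1 (pay 30590): balance=166601
step 2 (pay 37637): balance=132862
step 3 (pay 34000): balance=101970
step 4 (pay 38870): balance=65486
step 5 (pay 35184): balance=31834
step 6 (pay 37413): balance=0
step 7 (pay 35453): balance=0
step 8 (pay 39986): balance=0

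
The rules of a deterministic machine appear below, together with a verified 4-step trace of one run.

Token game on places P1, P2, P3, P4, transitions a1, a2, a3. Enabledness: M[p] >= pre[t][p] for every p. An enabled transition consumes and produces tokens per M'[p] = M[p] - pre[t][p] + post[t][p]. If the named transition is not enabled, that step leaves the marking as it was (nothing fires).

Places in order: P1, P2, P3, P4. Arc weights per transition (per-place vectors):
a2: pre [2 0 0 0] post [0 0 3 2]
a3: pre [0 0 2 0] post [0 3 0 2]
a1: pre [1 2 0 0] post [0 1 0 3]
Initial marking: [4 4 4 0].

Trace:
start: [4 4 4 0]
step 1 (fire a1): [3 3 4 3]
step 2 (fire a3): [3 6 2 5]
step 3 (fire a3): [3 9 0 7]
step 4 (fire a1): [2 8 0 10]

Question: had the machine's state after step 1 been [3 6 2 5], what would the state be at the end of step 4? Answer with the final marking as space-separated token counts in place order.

state after step 1 := [3 6 2 5]
step 2 (fire a3): [3 9 0 7]
step 3 (fire a3): [3 9 0 7]
step 4 (fire a1): [2 8 0 10]

2 8 0 10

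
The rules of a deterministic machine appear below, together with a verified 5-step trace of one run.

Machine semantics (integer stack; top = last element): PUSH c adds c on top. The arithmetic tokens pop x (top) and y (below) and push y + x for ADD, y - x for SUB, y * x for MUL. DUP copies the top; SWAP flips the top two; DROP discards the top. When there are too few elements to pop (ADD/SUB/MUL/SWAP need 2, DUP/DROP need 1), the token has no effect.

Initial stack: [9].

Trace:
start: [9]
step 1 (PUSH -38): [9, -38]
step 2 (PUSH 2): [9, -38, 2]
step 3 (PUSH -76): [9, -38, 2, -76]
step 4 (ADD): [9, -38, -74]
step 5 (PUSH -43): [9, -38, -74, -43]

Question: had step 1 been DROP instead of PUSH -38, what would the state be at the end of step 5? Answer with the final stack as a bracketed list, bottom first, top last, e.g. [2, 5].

(re-executing from step 1 with the substitution; state before step 1: [9])
step 1 (DROP): []
step 2 (PUSH 2): [2]
step 3 (PUSH -76): [2, -76]
step 4 (ADD): [-74]
step 5 (PUSH -43): [-74, -43]

[-74, -43]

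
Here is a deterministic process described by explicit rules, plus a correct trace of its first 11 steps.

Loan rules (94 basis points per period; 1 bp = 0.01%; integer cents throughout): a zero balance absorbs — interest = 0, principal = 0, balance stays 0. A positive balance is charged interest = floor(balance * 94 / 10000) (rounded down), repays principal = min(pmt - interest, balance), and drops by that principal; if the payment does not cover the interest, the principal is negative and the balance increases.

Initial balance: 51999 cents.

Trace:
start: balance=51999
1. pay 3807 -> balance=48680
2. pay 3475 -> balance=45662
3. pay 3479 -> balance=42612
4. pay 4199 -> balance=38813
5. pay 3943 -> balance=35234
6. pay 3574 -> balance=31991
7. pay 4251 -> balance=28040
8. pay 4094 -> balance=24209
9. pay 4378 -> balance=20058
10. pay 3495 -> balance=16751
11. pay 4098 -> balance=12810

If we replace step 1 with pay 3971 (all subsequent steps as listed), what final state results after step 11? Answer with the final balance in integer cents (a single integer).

12629

(re-executing from step 1 with the substitution; state before step 1: balance=51999)
1. pay 3971 -> balance=48516
2. pay 3475 -> balance=45497
3. pay 3479 -> balance=42445
4. pay 4199 -> balance=38644
5. pay 3943 -> balance=35064
6. pay 3574 -> balance=31819
7. pay 4251 -> balance=27867
8. pay 4094 -> balance=24034
9. pay 4378 -> balance=19881
10. pay 3495 -> balance=16572
11. pay 4098 -> balance=12629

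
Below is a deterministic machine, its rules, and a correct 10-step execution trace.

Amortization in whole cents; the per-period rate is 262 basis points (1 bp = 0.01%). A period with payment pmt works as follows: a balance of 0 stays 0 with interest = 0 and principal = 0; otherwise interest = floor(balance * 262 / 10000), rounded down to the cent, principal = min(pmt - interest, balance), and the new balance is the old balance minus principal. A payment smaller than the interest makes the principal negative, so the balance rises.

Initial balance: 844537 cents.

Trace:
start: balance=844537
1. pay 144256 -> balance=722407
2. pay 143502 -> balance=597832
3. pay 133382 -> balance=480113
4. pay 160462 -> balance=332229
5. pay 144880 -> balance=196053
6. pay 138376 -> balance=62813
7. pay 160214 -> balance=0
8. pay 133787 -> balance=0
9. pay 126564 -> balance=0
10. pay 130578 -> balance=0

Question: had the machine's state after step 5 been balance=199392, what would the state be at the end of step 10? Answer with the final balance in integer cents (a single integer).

state after step 5 := balance=199392
6. pay 138376 -> balance=66240
7. pay 160214 -> balance=0
8. pay 133787 -> balance=0
9. pay 126564 -> balance=0
10. pay 130578 -> balance=0

0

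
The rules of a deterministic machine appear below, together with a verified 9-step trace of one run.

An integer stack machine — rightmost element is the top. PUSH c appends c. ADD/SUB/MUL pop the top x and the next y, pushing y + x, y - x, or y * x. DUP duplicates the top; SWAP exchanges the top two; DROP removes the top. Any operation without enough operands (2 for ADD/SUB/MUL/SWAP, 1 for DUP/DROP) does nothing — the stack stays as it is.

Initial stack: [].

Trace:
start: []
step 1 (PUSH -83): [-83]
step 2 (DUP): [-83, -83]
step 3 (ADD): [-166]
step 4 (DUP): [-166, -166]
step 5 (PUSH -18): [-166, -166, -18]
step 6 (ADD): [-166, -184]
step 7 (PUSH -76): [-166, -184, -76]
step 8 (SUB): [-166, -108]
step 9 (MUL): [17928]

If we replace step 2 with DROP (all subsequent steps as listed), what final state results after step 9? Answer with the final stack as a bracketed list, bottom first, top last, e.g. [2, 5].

[58]

(re-executing from step 2 with the substitution; state before step 2: [-83])
step 2 (DROP): []
step 3 (ADD): []
step 4 (DUP): []
step 5 (PUSH -18): [-18]
step 6 (ADD): [-18]
step 7 (PUSH -76): [-18, -76]
step 8 (SUB): [58]
step 9 (MUL): [58]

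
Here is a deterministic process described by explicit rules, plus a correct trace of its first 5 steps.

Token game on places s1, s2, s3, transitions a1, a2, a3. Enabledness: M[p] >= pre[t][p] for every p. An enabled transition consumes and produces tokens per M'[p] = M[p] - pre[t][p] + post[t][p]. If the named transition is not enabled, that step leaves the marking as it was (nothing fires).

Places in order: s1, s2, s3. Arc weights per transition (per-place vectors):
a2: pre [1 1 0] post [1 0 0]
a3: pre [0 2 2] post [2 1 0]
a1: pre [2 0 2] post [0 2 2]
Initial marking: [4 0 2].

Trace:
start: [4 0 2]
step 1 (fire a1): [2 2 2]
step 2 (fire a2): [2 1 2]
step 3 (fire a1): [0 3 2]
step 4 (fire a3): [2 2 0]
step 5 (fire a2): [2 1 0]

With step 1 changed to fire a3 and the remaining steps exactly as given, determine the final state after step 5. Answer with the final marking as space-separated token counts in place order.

(re-executing from step 1 with the substitution; state before step 1: [4 0 2])
step 1 (fire a3): [4 0 2]
step 2 (fire a2): [4 0 2]
step 3 (fire a1): [2 2 2]
step 4 (fire a3): [4 1 0]
step 5 (fire a2): [4 0 0]

4 0 0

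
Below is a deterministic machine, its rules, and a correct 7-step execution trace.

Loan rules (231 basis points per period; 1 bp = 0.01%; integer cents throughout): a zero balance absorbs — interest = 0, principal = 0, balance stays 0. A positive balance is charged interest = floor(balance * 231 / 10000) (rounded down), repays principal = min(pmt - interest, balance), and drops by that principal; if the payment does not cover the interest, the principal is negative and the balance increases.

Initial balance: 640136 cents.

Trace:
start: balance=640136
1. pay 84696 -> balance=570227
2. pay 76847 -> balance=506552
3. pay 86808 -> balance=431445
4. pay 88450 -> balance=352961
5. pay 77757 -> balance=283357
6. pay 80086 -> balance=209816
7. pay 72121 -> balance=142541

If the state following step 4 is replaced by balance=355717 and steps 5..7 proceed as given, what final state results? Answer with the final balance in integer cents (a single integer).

145493

state after step 4 := balance=355717
5. pay 77757 -> balance=286177
6. pay 80086 -> balance=212701
7. pay 72121 -> balance=145493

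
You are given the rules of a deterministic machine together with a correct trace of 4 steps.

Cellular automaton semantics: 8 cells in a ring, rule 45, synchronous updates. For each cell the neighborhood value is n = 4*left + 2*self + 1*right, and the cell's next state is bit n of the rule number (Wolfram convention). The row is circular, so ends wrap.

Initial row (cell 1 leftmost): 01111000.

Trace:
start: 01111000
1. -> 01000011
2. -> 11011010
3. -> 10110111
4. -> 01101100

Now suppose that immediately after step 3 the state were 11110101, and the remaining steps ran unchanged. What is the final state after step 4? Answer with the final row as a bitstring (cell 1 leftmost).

00001111

state after step 3 := 11110101
4. -> 00001111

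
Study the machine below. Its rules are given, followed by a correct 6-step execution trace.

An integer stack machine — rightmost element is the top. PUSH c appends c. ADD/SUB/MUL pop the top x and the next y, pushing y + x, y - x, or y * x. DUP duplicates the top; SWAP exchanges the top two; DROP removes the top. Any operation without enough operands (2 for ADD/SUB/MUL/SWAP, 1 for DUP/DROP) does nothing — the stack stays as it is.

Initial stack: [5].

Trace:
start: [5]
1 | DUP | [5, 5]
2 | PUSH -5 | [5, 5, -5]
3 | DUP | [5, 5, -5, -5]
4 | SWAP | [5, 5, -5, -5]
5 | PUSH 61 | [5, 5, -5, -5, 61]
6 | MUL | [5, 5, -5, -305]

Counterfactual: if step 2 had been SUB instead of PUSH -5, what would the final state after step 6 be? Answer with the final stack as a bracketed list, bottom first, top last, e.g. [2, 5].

[0, 0]

(re-executing from step 2 with the substitution; state before step 2: [5, 5])
2 | SUB | [0]
3 | DUP | [0, 0]
4 | SWAP | [0, 0]
5 | PUSH 61 | [0, 0, 61]
6 | MUL | [0, 0]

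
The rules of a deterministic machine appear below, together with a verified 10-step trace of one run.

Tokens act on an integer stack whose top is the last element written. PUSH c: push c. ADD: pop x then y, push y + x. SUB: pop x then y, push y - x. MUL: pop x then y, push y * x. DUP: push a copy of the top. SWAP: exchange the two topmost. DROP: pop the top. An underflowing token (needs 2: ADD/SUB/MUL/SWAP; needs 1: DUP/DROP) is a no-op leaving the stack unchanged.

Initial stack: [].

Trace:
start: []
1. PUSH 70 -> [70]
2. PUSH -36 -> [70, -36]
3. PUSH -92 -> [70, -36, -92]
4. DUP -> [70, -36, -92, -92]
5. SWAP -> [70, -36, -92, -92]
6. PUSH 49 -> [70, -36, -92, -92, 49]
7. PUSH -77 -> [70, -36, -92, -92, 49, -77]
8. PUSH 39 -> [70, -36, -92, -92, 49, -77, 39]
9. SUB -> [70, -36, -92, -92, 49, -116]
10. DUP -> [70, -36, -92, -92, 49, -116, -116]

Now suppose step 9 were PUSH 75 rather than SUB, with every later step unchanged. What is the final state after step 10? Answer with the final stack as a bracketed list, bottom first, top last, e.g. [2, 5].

(re-executing from step 9 with the substitution; state before step 9: [70, -36, -92, -92, 49, -77, 39])
9. PUSH 75 -> [70, -36, -92, -92, 49, -77, 39, 75]
10. DUP -> [70, -36, -92, -92, 49, -77, 39, 75, 75]

[70, -36, -92, -92, 49, -77, 39, 75, 75]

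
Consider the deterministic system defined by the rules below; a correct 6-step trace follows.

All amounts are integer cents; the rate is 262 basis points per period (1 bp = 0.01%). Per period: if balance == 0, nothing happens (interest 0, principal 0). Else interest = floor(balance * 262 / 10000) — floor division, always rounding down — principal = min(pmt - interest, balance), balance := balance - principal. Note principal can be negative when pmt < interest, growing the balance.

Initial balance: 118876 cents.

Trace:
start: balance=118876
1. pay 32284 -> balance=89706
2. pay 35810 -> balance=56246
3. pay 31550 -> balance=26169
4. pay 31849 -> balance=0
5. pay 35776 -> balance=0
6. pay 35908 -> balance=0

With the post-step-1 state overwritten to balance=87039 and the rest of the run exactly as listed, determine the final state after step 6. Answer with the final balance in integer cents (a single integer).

state after step 1 := balance=87039
2. pay 35810 -> balance=53509
3. pay 31550 -> balance=23360
4. pay 31849 -> balance=0
5. pay 35776 -> balance=0
6. pay 35908 -> balance=0

0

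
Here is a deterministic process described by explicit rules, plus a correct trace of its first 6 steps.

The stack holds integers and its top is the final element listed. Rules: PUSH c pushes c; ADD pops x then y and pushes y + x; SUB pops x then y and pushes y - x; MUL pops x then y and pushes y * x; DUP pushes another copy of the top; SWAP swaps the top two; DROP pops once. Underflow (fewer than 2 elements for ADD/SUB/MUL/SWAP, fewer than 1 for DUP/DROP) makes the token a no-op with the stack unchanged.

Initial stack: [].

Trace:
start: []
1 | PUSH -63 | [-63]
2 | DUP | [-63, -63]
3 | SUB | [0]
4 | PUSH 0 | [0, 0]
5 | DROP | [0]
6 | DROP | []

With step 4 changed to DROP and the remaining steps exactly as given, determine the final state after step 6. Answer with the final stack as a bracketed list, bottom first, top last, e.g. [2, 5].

(re-executing from step 4 with the substitution; state before step 4: [0])
4 | DROP | []
5 | DROP | []
6 | DROP | []

[]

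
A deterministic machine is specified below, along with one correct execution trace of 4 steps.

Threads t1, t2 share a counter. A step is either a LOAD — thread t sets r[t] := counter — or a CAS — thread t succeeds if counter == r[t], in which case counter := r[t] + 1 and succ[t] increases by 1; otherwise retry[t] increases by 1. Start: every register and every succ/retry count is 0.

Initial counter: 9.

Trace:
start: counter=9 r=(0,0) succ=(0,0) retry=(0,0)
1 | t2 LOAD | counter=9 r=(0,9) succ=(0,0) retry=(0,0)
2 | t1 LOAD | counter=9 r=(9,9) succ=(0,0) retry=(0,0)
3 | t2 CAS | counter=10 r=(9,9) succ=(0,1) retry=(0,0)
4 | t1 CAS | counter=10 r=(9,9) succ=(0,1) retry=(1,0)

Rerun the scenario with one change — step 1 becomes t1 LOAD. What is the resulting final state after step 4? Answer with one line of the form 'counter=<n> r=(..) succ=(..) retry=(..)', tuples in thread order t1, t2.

counter=10 r=(9,0) succ=(1,0) retry=(0,1)

(re-executing from step 1 with the substitution; state before step 1: counter=9 r=(0,0) succ=(0,0) retry=(0,0))
1 | t1 LOAD | counter=9 r=(9,0) succ=(0,0) retry=(0,0)
2 | t1 LOAD | counter=9 r=(9,0) succ=(0,0) retry=(0,0)
3 | t2 CAS | counter=9 r=(9,0) succ=(0,0) retry=(0,1)
4 | t1 CAS | counter=10 r=(9,0) succ=(1,0) retry=(0,1)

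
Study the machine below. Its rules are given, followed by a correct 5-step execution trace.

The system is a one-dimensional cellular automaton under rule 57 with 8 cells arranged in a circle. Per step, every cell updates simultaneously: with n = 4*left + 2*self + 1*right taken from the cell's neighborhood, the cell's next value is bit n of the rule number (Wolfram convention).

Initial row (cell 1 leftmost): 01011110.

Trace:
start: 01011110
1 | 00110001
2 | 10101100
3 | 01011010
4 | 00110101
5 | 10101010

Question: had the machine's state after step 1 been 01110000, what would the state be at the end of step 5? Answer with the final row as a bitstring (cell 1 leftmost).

state after step 1 := 01110000
2 | 01001111
3 | 10101000
4 | 01010110
5 | 00101101

00101101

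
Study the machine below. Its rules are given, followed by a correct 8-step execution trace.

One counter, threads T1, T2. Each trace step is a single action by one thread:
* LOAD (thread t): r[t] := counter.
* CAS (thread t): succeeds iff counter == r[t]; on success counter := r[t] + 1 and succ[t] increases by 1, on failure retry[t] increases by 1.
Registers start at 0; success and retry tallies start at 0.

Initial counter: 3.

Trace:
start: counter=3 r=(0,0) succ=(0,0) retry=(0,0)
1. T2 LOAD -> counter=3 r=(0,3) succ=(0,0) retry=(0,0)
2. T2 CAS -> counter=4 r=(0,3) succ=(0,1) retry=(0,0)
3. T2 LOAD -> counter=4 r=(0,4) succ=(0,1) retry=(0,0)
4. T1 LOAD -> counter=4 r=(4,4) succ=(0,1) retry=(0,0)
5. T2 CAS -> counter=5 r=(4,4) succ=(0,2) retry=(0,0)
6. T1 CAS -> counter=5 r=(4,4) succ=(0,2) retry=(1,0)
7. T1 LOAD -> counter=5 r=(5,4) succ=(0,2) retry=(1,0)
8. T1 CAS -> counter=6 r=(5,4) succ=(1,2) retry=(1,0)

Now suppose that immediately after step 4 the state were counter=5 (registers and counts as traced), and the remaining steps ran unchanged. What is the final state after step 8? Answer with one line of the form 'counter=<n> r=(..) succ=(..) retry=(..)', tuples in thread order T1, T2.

state after step 4 := counter=5 r=(4,4) succ=(0,1) retry=(0,0)
5. T2 CAS -> counter=5 r=(4,4) succ=(0,1) retry=(0,1)
6. T1 CAS -> counter=5 r=(4,4) succ=(0,1) retry=(1,1)
7. T1 LOAD -> counter=5 r=(5,4) succ=(0,1) retry=(1,1)
8. T1 CAS -> counter=6 r=(5,4) succ=(1,1) retry=(1,1)

counter=6 r=(5,4) succ=(1,1) retry=(1,1)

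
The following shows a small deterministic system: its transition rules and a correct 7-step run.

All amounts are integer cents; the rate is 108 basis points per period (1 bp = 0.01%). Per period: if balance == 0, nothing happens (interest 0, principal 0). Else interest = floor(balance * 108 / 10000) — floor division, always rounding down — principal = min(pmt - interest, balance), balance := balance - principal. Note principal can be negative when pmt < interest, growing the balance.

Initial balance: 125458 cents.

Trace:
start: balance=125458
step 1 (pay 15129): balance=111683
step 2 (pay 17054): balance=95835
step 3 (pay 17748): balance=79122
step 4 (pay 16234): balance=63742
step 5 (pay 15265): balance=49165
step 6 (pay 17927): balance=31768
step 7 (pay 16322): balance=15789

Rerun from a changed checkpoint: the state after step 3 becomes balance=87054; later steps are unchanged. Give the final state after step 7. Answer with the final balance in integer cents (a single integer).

24070

state after step 3 := balance=87054
step 4 (pay 16234): balance=71760
step 5 (pay 15265): balance=57270
step 6 (pay 17927): balance=39961
step 7 (pay 16322): balance=24070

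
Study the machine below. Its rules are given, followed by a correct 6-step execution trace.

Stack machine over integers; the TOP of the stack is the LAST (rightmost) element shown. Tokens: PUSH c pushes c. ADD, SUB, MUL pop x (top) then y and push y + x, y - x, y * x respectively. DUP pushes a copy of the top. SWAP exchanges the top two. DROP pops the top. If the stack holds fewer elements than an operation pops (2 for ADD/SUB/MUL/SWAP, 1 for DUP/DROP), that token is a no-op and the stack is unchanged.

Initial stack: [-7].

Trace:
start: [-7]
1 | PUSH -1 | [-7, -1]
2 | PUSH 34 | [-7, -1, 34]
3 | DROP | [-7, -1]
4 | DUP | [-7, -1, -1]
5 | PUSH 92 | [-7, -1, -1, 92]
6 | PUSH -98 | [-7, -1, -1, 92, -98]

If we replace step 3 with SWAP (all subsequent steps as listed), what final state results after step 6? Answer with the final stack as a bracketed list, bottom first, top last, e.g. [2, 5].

[-7, 34, -1, -1, 92, -98]

(re-executing from step 3 with the substitution; state before step 3: [-7, -1, 34])
3 | SWAP | [-7, 34, -1]
4 | DUP | [-7, 34, -1, -1]
5 | PUSH 92 | [-7, 34, -1, -1, 92]
6 | PUSH -98 | [-7, 34, -1, -1, 92, -98]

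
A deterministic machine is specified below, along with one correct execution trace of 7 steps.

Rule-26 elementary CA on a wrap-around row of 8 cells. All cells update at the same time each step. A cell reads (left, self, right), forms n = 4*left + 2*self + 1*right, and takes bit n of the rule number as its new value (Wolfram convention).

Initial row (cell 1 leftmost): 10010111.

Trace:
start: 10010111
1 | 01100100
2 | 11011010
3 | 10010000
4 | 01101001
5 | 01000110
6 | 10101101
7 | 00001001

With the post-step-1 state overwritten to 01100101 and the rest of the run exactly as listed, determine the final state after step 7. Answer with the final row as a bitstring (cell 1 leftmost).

state after step 1 := 01100101
2 | 01011000
3 | 10010100
4 | 01100011
5 | 01010110
6 | 10000101
7 | 01001001

01001001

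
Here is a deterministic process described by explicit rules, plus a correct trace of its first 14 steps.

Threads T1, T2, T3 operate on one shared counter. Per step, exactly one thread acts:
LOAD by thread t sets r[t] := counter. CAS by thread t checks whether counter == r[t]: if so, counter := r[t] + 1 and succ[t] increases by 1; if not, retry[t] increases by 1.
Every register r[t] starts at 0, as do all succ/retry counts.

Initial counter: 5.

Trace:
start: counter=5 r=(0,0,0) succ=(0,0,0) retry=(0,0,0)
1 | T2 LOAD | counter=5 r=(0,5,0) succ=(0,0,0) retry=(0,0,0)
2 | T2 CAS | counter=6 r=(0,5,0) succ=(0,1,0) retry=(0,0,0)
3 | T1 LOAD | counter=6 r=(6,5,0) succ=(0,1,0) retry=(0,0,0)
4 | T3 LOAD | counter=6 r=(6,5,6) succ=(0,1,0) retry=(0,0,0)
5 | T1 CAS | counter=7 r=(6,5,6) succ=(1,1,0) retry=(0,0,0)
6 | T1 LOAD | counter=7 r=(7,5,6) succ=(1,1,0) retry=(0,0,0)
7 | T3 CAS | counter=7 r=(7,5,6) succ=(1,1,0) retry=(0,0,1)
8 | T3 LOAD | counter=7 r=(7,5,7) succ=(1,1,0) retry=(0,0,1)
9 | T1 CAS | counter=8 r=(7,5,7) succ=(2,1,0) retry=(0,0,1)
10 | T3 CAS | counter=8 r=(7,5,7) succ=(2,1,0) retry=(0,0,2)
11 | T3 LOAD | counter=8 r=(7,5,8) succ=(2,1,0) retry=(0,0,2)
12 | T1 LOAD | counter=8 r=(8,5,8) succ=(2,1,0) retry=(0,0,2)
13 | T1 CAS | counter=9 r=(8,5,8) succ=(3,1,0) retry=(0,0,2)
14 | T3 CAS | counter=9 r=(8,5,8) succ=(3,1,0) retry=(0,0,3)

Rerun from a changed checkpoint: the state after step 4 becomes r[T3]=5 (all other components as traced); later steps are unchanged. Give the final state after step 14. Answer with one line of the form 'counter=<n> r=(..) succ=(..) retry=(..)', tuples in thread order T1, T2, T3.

counter=9 r=(8,5,8) succ=(3,1,0) retry=(0,0,3)

state after step 4 := counter=6 r=(6,5,5) succ=(0,1,0) retry=(0,0,0)
5 | T1 CAS | counter=7 r=(6,5,5) succ=(1,1,0) retry=(0,0,0)
6 | T1 LOAD | counter=7 r=(7,5,5) succ=(1,1,0) retry=(0,0,0)
7 | T3 CAS | counter=7 r=(7,5,5) succ=(1,1,0) retry=(0,0,1)
8 | T3 LOAD | counter=7 r=(7,5,7) succ=(1,1,0) retry=(0,0,1)
9 | T1 CAS | counter=8 r=(7,5,7) succ=(2,1,0) retry=(0,0,1)
10 | T3 CAS | counter=8 r=(7,5,7) succ=(2,1,0) retry=(0,0,2)
11 | T3 LOAD | counter=8 r=(7,5,8) succ=(2,1,0) retry=(0,0,2)
12 | T1 LOAD | counter=8 r=(8,5,8) succ=(2,1,0) retry=(0,0,2)
13 | T1 CAS | counter=9 r=(8,5,8) succ=(3,1,0) retry=(0,0,2)
14 | T3 CAS | counter=9 r=(8,5,8) succ=(3,1,0) retry=(0,0,3)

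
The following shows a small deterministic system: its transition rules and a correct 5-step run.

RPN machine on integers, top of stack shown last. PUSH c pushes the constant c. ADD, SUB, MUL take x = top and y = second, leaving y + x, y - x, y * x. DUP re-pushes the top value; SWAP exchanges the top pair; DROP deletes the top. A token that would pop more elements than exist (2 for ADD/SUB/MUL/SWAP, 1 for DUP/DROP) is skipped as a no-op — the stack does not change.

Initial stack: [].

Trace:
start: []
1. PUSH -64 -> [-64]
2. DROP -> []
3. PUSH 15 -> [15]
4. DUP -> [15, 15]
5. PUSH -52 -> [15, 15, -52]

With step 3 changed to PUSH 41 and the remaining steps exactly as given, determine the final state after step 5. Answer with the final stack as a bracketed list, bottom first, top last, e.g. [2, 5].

(re-executing from step 3 with the substitution; state before step 3: [])
3. PUSH 41 -> [41]
4. DUP -> [41, 41]
5. PUSH -52 -> [41, 41, -52]

[41, 41, -52]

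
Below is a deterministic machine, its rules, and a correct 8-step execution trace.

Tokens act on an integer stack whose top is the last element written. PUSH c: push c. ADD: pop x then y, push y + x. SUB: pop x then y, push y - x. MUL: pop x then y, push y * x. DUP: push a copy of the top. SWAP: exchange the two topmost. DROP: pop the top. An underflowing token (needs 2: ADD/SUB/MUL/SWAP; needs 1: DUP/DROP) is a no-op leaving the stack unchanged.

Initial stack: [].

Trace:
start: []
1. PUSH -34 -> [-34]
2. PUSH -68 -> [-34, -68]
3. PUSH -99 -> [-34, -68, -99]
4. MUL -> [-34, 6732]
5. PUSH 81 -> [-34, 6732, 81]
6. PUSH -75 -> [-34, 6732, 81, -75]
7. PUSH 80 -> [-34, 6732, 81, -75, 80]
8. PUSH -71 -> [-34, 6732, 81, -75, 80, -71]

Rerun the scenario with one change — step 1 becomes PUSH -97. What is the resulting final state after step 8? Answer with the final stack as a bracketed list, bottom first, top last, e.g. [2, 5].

[-97, 6732, 81, -75, 80, -71]

(re-executing from step 1 with the substitution; state before step 1: [])
1. PUSH -97 -> [-97]
2. PUSH -68 -> [-97, -68]
3. PUSH -99 -> [-97, -68, -99]
4. MUL -> [-97, 6732]
5. PUSH 81 -> [-97, 6732, 81]
6. PUSH -75 -> [-97, 6732, 81, -75]
7. PUSH 80 -> [-97, 6732, 81, -75, 80]
8. PUSH -71 -> [-97, 6732, 81, -75, 80, -71]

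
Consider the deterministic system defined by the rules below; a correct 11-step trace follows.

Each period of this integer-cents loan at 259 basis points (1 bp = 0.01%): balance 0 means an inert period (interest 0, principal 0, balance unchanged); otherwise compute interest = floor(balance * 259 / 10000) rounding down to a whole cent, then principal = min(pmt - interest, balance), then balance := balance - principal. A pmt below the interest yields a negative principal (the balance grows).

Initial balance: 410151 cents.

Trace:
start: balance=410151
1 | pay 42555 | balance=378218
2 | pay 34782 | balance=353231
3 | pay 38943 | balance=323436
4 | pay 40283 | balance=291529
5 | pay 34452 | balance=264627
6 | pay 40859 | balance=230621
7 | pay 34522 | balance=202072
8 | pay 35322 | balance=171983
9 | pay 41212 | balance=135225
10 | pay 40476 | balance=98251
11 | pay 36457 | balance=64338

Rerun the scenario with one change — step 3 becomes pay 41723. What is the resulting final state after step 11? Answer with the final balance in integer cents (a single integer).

60927

(re-executing from step 3 with the substitution; state before step 3: balance=353231)
3 | pay 41723 | balance=320656
4 | pay 40283 | balance=288677
5 | pay 34452 | balance=261701
6 | pay 40859 | balance=227620
7 | pay 34522 | balance=198993
8 | pay 35322 | balance=168824
9 | pay 41212 | balance=131984
10 | pay 40476 | balance=94926
11 | pay 36457 | balance=60927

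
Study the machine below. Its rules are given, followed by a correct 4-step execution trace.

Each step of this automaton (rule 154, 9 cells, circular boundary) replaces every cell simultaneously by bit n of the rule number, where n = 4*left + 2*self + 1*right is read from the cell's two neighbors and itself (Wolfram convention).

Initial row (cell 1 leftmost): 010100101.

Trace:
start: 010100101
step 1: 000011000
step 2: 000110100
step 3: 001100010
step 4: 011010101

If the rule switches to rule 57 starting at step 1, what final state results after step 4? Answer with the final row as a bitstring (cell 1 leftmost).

(re-executing steps 1..4 under rule 57; state before step 1: 010100101)
step 1: 101010010
step 2: 010101001
step 3: 101010100
step 4: 010101010

010101010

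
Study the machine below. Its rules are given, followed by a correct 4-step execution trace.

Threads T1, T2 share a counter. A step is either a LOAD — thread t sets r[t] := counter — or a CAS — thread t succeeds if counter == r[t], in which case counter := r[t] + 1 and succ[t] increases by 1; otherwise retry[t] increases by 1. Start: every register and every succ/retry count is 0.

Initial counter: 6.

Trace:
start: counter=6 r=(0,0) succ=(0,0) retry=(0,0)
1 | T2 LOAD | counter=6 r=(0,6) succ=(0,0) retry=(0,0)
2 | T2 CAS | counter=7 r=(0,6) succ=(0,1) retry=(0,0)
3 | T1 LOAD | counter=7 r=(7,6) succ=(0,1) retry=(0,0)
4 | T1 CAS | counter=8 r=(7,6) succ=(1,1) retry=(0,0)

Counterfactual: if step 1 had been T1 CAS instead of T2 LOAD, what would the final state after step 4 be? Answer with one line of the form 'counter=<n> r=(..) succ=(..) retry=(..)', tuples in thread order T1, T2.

(re-executing from step 1 with the substitution; state before step 1: counter=6 r=(0,0) succ=(0,0) retry=(0,0))
1 | T1 CAS | counter=6 r=(0,0) succ=(0,0) retry=(1,0)
2 | T2 CAS | counter=6 r=(0,0) succ=(0,0) retry=(1,1)
3 | T1 LOAD | counter=6 r=(6,0) succ=(0,0) retry=(1,1)
4 | T1 CAS | counter=7 r=(6,0) succ=(1,0) retry=(1,1)

counter=7 r=(6,0) succ=(1,0) retry=(1,1)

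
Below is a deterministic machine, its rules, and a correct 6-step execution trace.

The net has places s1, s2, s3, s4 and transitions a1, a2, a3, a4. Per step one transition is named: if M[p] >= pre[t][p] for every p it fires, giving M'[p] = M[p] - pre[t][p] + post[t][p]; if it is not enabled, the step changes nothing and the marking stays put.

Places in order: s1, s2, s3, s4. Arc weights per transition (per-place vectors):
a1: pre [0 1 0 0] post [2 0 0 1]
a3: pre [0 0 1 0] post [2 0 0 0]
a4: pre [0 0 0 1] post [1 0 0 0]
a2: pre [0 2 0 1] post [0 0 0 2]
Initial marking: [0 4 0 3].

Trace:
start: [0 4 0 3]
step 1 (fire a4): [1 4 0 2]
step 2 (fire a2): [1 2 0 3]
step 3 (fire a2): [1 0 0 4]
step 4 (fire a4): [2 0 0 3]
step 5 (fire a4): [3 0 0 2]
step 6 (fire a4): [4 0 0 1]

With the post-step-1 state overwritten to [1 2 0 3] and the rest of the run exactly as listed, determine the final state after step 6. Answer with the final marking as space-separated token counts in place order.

state after step 1 := [1 2 0 3]
step 2 (fire a2): [1 0 0 4]
step 3 (fire a2): [1 0 0 4]
step 4 (fire a4): [2 0 0 3]
step 5 (fire a4): [3 0 0 2]
step 6 (fire a4): [4 0 0 1]

4 0 0 1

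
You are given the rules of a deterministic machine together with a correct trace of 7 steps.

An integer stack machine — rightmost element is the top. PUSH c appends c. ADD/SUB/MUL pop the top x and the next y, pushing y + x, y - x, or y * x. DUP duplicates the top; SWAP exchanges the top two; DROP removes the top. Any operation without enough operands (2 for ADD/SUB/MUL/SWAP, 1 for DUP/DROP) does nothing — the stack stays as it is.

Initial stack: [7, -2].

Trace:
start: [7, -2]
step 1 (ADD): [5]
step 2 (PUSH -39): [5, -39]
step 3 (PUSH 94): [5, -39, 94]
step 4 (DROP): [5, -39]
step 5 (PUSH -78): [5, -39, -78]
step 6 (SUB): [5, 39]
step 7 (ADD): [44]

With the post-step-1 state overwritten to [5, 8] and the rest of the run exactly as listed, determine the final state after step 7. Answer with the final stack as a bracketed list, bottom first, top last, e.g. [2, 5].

state after step 1 := [5, 8]
step 2 (PUSH -39): [5, 8, -39]
step 3 (PUSH 94): [5, 8, -39, 94]
step 4 (DROP): [5, 8, -39]
step 5 (PUSH -78): [5, 8, -39, -78]
step 6 (SUB): [5, 8, 39]
step 7 (ADD): [5, 47]

[5, 47]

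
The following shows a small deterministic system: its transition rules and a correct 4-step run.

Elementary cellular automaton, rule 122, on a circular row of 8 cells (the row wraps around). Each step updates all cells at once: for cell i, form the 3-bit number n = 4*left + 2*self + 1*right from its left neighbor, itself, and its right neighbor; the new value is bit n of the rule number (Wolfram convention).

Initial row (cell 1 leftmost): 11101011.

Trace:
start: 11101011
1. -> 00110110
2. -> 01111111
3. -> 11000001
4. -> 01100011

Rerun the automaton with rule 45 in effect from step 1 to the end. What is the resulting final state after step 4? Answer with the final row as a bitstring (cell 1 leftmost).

11101101

(re-executing steps 1..4 under rule 45; state before step 1: 11101011)
1. -> 00011110
2. -> 11010000
3. -> 10110110
4. -> 11101101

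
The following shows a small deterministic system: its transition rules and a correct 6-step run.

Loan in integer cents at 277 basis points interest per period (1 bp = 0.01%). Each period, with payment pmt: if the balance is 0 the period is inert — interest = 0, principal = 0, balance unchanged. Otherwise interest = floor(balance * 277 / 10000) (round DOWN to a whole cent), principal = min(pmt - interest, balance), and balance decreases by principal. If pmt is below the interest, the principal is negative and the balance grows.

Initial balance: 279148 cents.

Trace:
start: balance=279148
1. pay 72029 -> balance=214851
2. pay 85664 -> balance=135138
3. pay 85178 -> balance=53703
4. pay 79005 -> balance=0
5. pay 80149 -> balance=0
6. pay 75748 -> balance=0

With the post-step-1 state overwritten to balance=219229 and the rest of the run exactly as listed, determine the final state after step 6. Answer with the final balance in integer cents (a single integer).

state after step 1 := balance=219229
2. pay 85664 -> balance=139637
3. pay 85178 -> balance=58326
4. pay 79005 -> balance=0
5. pay 80149 -> balance=0
6. pay 75748 -> balance=0

0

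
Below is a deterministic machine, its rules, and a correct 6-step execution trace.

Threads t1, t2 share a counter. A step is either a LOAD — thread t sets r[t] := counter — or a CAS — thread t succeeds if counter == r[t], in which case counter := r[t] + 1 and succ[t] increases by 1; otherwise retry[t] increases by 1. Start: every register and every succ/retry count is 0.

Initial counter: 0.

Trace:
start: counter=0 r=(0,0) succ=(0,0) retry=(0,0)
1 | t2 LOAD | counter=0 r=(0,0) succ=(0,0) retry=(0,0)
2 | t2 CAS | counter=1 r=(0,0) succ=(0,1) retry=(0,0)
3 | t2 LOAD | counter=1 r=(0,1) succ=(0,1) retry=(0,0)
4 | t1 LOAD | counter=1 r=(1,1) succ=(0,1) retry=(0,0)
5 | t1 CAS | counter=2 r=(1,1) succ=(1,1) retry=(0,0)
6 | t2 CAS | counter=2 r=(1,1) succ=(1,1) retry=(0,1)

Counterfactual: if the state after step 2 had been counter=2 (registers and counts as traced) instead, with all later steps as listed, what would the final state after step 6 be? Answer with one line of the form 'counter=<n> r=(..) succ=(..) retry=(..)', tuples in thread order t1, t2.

state after step 2 := counter=2 r=(0,0) succ=(0,1) retry=(0,0)
3 | t2 LOAD | counter=2 r=(0,2) succ=(0,1) retry=(0,0)
4 | t1 LOAD | counter=2 r=(2,2) succ=(0,1) retry=(0,0)
5 | t1 CAS | counter=3 r=(2,2) succ=(1,1) retry=(0,0)
6 | t2 CAS | counter=3 r=(2,2) succ=(1,1) retry=(0,1)

counter=3 r=(2,2) succ=(1,1) retry=(0,1)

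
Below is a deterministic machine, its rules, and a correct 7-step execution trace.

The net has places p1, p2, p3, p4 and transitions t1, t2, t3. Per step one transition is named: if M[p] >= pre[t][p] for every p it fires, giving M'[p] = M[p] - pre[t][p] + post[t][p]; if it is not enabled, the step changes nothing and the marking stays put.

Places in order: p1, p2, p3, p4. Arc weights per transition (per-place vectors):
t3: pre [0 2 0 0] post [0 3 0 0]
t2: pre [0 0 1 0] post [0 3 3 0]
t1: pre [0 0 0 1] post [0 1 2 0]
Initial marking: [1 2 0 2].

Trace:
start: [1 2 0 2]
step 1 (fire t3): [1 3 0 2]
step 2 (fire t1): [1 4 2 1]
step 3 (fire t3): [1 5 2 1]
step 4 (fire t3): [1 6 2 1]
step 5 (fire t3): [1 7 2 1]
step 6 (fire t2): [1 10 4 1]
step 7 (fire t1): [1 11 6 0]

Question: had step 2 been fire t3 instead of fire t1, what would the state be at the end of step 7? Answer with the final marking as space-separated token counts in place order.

1 8 2 1

(re-executing from step 2 with the substitution; state before step 2: [1 3 0 2])
step 2 (fire t3): [1 4 0 2]
step 3 (fire t3): [1 5 0 2]
step 4 (fire t3): [1 6 0 2]
step 5 (fire t3): [1 7 0 2]
step 6 (fire t2): [1 7 0 2]
step 7 (fire t1): [1 8 2 1]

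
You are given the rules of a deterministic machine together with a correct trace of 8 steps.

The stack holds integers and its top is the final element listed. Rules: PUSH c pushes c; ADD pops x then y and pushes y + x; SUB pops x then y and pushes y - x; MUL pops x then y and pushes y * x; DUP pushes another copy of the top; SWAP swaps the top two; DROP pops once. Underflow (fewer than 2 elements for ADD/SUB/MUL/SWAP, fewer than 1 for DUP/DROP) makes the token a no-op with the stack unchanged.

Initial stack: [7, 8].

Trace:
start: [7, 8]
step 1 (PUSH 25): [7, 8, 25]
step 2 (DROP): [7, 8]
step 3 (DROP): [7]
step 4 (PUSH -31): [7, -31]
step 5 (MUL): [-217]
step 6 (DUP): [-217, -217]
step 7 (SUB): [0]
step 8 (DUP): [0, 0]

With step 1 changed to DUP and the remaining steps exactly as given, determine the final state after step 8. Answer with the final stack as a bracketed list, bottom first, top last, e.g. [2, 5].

(re-executing from step 1 with the substitution; state before step 1: [7, 8])
step 1 (DUP): [7, 8, 8]
step 2 (DROP): [7, 8]
step 3 (DROP): [7]
step 4 (PUSH -31): [7, -31]
step 5 (MUL): [-217]
step 6 (DUP): [-217, -217]
step 7 (SUB): [0]
step 8 (DUP): [0, 0]

[0, 0]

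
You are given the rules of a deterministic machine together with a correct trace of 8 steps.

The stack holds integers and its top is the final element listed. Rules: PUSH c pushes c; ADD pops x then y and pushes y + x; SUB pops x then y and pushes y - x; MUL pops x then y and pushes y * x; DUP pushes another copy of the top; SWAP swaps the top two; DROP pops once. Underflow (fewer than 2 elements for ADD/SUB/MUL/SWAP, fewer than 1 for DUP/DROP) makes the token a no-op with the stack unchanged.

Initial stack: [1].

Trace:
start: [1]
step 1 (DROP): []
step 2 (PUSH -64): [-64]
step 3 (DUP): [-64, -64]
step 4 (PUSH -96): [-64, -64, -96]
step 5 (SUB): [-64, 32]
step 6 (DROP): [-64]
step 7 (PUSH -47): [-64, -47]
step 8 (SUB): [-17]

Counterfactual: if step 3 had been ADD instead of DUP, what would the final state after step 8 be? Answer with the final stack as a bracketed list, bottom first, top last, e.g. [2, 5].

[-47]

(re-executing from step 3 with the substitution; state before step 3: [-64])
step 3 (ADD): [-64]
step 4 (PUSH -96): [-64, -96]
step 5 (SUB): [32]
step 6 (DROP): []
step 7 (PUSH -47): [-47]
step 8 (SUB): [-47]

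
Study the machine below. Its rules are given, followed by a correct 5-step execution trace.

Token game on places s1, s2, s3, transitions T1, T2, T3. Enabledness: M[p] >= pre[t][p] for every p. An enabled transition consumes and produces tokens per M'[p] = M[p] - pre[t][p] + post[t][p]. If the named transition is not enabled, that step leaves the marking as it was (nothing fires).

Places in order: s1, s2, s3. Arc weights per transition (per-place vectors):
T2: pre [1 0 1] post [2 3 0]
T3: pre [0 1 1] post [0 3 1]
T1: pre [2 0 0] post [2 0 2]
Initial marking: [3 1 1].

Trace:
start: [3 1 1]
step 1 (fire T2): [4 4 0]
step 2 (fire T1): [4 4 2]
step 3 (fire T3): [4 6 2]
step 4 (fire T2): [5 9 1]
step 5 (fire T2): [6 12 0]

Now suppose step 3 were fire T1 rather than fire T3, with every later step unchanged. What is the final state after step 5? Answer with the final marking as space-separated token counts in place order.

6 10 2

(re-executing from step 3 with the substitution; state before step 3: [4 4 2])
step 3 (fire T1): [4 4 4]
step 4 (fire T2): [5 7 3]
step 5 (fire T2): [6 10 2]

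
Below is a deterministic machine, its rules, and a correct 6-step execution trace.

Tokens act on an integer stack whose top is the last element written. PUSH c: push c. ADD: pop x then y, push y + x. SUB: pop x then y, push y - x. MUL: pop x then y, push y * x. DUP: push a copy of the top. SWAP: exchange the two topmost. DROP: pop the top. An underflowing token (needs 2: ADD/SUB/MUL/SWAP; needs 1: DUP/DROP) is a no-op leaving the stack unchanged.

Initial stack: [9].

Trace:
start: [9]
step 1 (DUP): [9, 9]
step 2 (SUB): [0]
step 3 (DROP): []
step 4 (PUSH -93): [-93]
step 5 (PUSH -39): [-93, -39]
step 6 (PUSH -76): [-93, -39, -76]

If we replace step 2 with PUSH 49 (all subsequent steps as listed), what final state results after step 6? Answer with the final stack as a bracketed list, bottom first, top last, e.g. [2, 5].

[9, 9, -93, -39, -76]

(re-executing from step 2 with the substitution; state before step 2: [9, 9])
step 2 (PUSH 49): [9, 9, 49]
step 3 (DROP): [9, 9]
step 4 (PUSH -93): [9, 9, -93]
step 5 (PUSH -39): [9, 9, -93, -39]
step 6 (PUSH -76): [9, 9, -93, -39, -76]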